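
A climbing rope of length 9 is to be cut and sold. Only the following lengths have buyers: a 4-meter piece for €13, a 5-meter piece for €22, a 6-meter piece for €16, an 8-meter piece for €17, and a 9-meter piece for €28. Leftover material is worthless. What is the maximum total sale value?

35

Consider every possible first cut. r[k] is the best of p[i]+r[k−i] over all sellable i≤k.
r[1] = 0
r[2] = 0
r[3] = 0
r[4] = 13
r[5] = max(13+0, 22+0) = 22
r[6] = max(13+0, 22+0, 16+0) = 22
r[7] = max(13+0, 22+0, 16+0) = 22
r[8] = max(13+13, 22+0, 16+0, 17+0) = 26
r[9] = max(13+22, 22+13, 16+0, 17+0, 28+0) = 35
One optimal cutting: 5 + 4 → €35.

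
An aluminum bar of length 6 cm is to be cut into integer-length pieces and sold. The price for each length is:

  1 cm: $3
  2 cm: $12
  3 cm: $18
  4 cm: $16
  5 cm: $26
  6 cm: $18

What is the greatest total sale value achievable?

Let r[k] be the best obtainable value from length k. For each k, try every first piece i and keep the best of price[i] + r[k−i].
r[1] = 3
r[2] = max(3+3, 12+0) = 12
r[3] = max(3+12, 12+3, 18+0) = 18
r[4] = max(3+18, 12+12, 18+3, 16+0) = 24
r[5] = max(3+24, 12+18, 18+12, 16+3, 26+0) = 30
r[6] = max(3+30, 12+24, 18+18, 16+12, 26+3, 18+0) = 36
One optimal cutting: 2 + 2 + 2 → $12 + $12 + $12 = $36.

36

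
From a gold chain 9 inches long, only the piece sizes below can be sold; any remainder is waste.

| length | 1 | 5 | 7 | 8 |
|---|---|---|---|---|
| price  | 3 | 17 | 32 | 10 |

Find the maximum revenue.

38

Consider every possible first cut. r[k] is the best of p[i]+r[k−i] over all sellable i≤k.
r[1] = 3
r[2] = 6  (first piece 1, then r[1]=3)
r[3] = 9  (first piece 1, then r[2]=6)
r[4] = 12  (first piece 1, then r[3]=9)
r[5] = 17
r[6] = 20  (first piece 1, then r[5]=17)
r[7] = 32
r[8] = 35  (first piece 1, then r[7]=32)
r[9] = 38  (first piece 1, then r[8]=35)
One optimal cutting: 7 + 1 + 1 → $38.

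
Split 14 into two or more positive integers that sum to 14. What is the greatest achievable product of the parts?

Let f[k] be the best product for length k (with at least one cut). For each first piece i, the rest contributes max(k−i, f[k−i]).
Small cases: f[2]=1, f[3]=2, f[4]=4, f[5]=6, f[6]=9, f[7]=12.
f[8] = 2×max(6,9) = 2×9 = 18
f[9] = 3×max(6,9) = 3×9 = 27
f[10] = 2×max(8,18) = 2×18 = 36
f[11] = 2×max(9,27) = 2×27 = 54
f[12] = 3×max(9,27) = 3×27 = 81
f[13] = 2×max(11,54) = 2×54 = 108
f[14] = 2×max(12,81) = 2×81 = 162
One optimal split: 3 + 3 + 3 + 3 + 2; product 3×3×3×3×2 = 162.

162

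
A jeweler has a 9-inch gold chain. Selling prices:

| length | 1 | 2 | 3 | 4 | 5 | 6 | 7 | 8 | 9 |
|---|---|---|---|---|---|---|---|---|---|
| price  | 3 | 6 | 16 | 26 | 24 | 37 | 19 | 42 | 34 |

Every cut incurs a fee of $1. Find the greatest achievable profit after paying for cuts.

Consider every possible first cut. net[k] is the best of p[i]+net[k−i] over all sellable i≤k, charging 1 whenever i<k.
net[1] = 3
net[2] = max(3+3-1, 6+0) = 6
net[3] = max(3+6-1, 6+3-1, 16+0) = 16
net[4] = max(3+16-1, 6+6-1, 16+3-1, 26+0) = 26
net[5] = max(3+26-1, 6+16-1, 16+6-1, 26+3-1, 24+0) = 28
net[6] = max(3+28-1, 6+26-1, 16+16-1, 26+6-1, 24+3-1, 37+0) = 37
net[7] = max(3+37-1, 6+28-1, 16+26-1, …, 37+3-1, 19+0) = 41
net[8] = max(3+41-1, 6+37-1, 16+28-1, …, 19+3-1, 42+0) = 51
net[9] = max(3+51-1, 6+41-1, 16+37-1, …, 42+3-1, 34+0) = 53
One optimal plan: pieces 4 + 4 + 1 (2 cuts) → $55 − $2 = $53.

53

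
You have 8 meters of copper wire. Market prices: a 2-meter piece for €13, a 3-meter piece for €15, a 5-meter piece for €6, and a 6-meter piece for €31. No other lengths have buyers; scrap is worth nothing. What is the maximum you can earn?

52

Let r[k] be the best obtainable value from length k. For each k, try every first piece i and keep the best of price[i] + r[k−i].
r[1] = 0
r[2] = 13
r[3] = max(13+0, 15+0) = 15
r[4] = max(13+13, 15+0) = 26
r[5] = max(13+15, 15+13, 6+0) = 28
r[6] = max(13+26, 15+15, 6+0, 31+0) = 39
r[7] = max(13+28, 15+26, 6+13, 31+0) = 41
r[8] = max(13+39, 15+28, 6+15, 31+13) = 52
One optimal cutting: 2 + 2 + 2 + 2 → €52.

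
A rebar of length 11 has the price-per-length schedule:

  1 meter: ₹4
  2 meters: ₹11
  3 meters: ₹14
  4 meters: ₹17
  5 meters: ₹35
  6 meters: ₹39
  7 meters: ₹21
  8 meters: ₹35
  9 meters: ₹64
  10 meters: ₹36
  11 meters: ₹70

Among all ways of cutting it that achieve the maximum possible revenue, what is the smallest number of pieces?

2

Consider every possible first cut. r[k] is the best of p[i]+r[k−i] over all sellable i≤k.
r[1] = 4
r[2] = 11
r[3] = 15  (first piece 1, then r[2]=11)
r[4] = 22  (first piece 2, then r[2]=11)
r[5] = 35
r[6] = 39  (first piece 1, then r[5]=35)
r[7] = 46  (first piece 2, then r[5]=35)
r[8] = 50  (first piece 1, then r[7]=46)
r[9] = 64
r[10] = 70  (first piece 5, then r[5]=35)
r[11] = 75  (first piece 2, then r[9]=64)
Maximum revenue is ₹75.
Now minimize piece count subject to staying optimal: for each k, pieces[k] = 1 + min over i with p[i]+r[k−i]=r[k] of pieces[k−i].
pieces[8] = 2
pieces[9] = 1
pieces[10] = 2
pieces[11] = 2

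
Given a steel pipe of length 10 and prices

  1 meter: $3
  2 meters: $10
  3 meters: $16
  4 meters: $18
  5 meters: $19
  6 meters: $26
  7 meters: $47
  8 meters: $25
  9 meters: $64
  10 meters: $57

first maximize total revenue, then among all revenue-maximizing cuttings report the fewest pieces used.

Consider every possible first cut. r[k] is the best of p[i]+r[k−i] over all sellable i≤k.
r[1] = 3
r[2] = max(3+3, 10+0) = 10
r[3] = max(3+10, 10+3, 16+0) = 16
r[4] = max(3+16, 10+10, 16+3, 18+0) = 20
r[5] = max(3+20, 10+16, 16+10, 18+3, 19+0) = 26
r[6] = max(3+26, 10+20, 16+16, 18+10, 19+3, 26+0) = 32
r[7] = max(3+32, 10+26, 16+20, …, 26+3, 47+0) = 47
r[8] = max(3+47, 10+32, 16+26, …, 47+3, 25+0) = 50
r[9] = max(3+50, 10+47, 16+32, …, 25+3, 64+0) = 64
r[10] = max(3+64, 10+50, 16+47, …, 64+3, 57+0) = 67
Maximum revenue is $67.
Now minimize piece count subject to staying optimal: for each k, pieces[k] = 1 + min over i with p[i]+r[k−i]=r[k] of pieces[k−i].
pieces[7] = 1
pieces[8] = 2
pieces[9] = 1
pieces[10] = 2

2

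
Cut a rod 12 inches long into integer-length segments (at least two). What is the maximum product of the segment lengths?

Fill g[k] for k=2..12: at each k try every first piece i and multiply by the better of (k−i) uncut or g[k−i].
g[2] = 1·max(1,0) = 1·1 = 1
g[3] = 1·max(2,1) = 1·2 = 2
g[4] = 2·max(2,1) = 2·2 = 4
g[5] = 2·max(3,2) = 2·3 = 6
g[6] = 3·max(3,2) = 3·3 = 9
g[7] = 2·max(5,6) = 2·6 = 12
g[8] = 2·max(6,9) = 2·9 = 18
g[9] = 3·max(6,9) = 3·9 = 27
g[10] = 2·max(8,18) = 2·18 = 36
g[11] = 2·max(9,27) = 2·27 = 54
g[12] = 3·max(9,27) = 3·27 = 81
One optimal split: 3 + 3 + 3 + 3; product 3·3·3·3 = 81.

81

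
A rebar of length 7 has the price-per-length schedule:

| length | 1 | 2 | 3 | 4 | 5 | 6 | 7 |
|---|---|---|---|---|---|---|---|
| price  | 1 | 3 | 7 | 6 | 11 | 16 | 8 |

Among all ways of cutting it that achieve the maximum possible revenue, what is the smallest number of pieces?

2

Let r[k] be the best obtainable value from length k. For each k, try every first piece i and keep the best of price[i] + r[k−i].
r[1] = 1
r[2] = max(1+1, 3+0) = 3
r[3] = max(1+3, 3+1, 7+0) = 7
r[4] = max(1+7, 3+3, 7+1, 6+0) = 8
r[5] = max(1+8, 3+7, 7+3, 6+1, 11+0) = 11
r[6] = max(1+11, 3+8, 7+7, 6+3, 11+1, 16+0) = 16
r[7] = max(1+16, 3+11, 7+8, …, 16+1, 8+0) = 17
Maximum revenue is ₹17.
Now minimize piece count subject to staying optimal: for each k, pieces[k] = 1 + min over i with p[i]+r[k−i]=r[k] of pieces[k−i].
pieces[4] = 2
pieces[5] = 1
pieces[6] = 1
pieces[7] = 2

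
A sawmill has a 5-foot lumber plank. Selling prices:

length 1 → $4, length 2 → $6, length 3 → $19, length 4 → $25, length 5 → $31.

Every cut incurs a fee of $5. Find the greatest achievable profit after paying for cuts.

Consider every possible first cut. r[k] is the best of p[i]+r[k−i] over all sellable i≤k, charging 5 whenever i<k.
r[1] = 4
r[2] = max(4+4-5, 6+0) = 6
r[3] = max(4+6-5, 6+4-5, 19+0) = 19
r[4] = max(4+19-5, 6+6-5, 19+4-5, 25+0) = 25
r[5] = max(4+25-5, 6+19-5, 19+6-5, 25+4-5, 31+0) = 31
Best is to make no cuts and sell whole for $31.

31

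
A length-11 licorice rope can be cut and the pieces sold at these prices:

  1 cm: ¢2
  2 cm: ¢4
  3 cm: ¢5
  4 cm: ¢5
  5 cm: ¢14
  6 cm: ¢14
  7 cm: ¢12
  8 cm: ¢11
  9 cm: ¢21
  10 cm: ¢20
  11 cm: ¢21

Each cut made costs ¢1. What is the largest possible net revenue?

Consider every possible first cut. r[k] is the best of p[i]+r[k−i] over all sellable i≤k, charging 1 whenever i<k.
r[1] = 2
r[2] = max(2+2-1, 4+0) = 4
r[3] = max(2+4-1, 4+2-1, 5+0) = 5
r[4] = max(2+5-1, 4+4-1, 5+2-1, 5+0) = 7
r[5] = max(2+7-1, 4+5-1, 5+4-1, 5+2-1, 14+0) = 14
r[6] = max(2+14-1, 4+7-1, 5+5-1, 5+4-1, 14+2-1, 14+0) = 15
r[7] = max(2+15-1, 4+14-1, 5+7-1, …, 14+2-1, 12+0) = 17
r[8] = max(2+17-1, 4+15-1, 5+14-1, …, 12+2-1, 11+0) = 18
r[9] = max(2+18-1, 4+17-1, 5+15-1, …, 11+2-1, 21+0) = 21
r[10] = max(2+21-1, 4+18-1, 5+17-1, …, 21+2-1, 20+0) = 27
r[11] = max(2+27-1, 4+21-1, 5+18-1, …, 20+2-1, 21+0) = 28
One optimal plan: pieces 5 + 5 + 1 (2 cuts) → ¢30 − ¢2 = ¢28.

28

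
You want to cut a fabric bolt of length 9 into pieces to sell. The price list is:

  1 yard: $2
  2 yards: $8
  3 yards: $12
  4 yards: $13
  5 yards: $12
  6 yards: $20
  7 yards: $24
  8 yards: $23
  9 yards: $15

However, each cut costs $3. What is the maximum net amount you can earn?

30

Build v[k] bottom-up: v[k] = max over allowed piece i of (p[i] + v[k−i]) − 3 per cut.
v[1] = 2
v[2] = max(2+2-3, 8+0) = 8
v[3] = max(2+8-3, 8+2-3, 12+0) = 12
v[4] = max(2+12-3, 8+8-3, 12+2-3, 13+0) = 13
v[5] = max(2+13-3, 8+12-3, 12+8-3, 13+2-3, 12+0) = 17
v[6] = max(2+17-3, 8+13-3, 12+12-3, 13+8-3, 12+2-3, 20+0) = 21
v[7] = max(2+21-3, 8+17-3, 12+13-3, …, 20+2-3, 24+0) = 24
v[8] = max(2+24-3, 8+21-3, 12+17-3, …, 24+2-3, 23+0) = 26
v[9] = max(2+26-3, 8+24-3, 12+21-3, …, 23+2-3, 15+0) = 30
One optimal plan: pieces 3 + 3 + 3 (2 cuts) → $36 − $6 = $30.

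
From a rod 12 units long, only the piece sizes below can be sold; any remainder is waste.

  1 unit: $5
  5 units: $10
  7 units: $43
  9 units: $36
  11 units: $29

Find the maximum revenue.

Build best[k] bottom-up: best[k] = max over allowed piece i of (p[i] + best[k−i]).
best[1] = 5
best[2] = 10  (first piece 1, then best[1]=5)
best[3] = 15  (first piece 1, then best[2]=10)
best[4] = 20  (first piece 1, then best[3]=15)
best[5] = max(5+20, 10+0) = 25
best[6] = max(5+25, 10+5) = 30
best[7] = max(5+30, 10+10, 43+0) = 43
best[8] = max(5+43, 10+15, 43+5) = 48
best[9] = max(5+48, 10+20, 43+10, 36+0) = 53
best[10] = max(5+53, 10+25, 43+15, 36+5) = 58
best[11] = max(5+58, 10+30, 43+20, 36+10, 29+0) = 63
best[12] = max(5+63, 10+43, 43+25, 36+15, 29+5) = 68
One optimal cutting: 7 + 1 + 1 + 1 + 1 + 1 → $68.

68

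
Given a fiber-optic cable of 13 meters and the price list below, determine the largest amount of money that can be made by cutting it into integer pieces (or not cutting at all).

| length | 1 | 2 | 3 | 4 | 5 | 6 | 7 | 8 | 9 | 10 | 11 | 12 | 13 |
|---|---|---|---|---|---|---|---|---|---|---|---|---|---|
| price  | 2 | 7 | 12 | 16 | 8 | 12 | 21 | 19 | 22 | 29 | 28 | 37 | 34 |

Build R[k] bottom-up: R[k] = max over allowed piece i of (p[i] + R[k−i]).
R[1] = 2
R[2] = max(2+2, 7+0) = 7
R[3] = max(2+7, 7+2, 12+0) = 12
R[4] = max(2+12, 7+7, 12+2, 16+0) = 16
R[5] = max(2+16, 7+12, 12+7, 16+2, 8+0) = 19
R[6] = max(2+19, 7+16, 12+12, 16+7, 8+2, 12+0) = 24
R[7] = max(2+24, 7+19, 12+16, …, 12+2, 21+0) = 28
R[8] = max(2+28, 7+24, 12+19, …, 21+2, 19+0) = 32
R[9] = max(2+32, 7+28, 12+24, …, 19+2, 22+0) = 36
R[10] = max(2+36, 7+32, 12+28, …, 22+2, 29+0) = 40
R[11] = max(2+40, 7+36, 12+32, …, 29+2, 28+0) = 44
R[12] = max(2+44, 7+40, 12+36, …, 28+2, 37+0) = 48
R[13] = max(2+48, 7+44, 12+40, …, 37+2, 34+0) = 52
One optimal cutting: 4 + 3 + 3 + 3 → $16 + $12 + $12 + $12 = $52.

52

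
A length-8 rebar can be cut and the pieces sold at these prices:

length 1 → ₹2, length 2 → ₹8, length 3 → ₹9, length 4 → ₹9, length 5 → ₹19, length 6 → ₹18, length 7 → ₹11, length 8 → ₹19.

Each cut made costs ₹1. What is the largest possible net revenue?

Let v[k] be the best obtainable value from length k. For each k, try every first piece i and keep the best of price[i] + v[k−i] minus the 1 cut fee when i<k.
v[1] = 2
v[2] = 8
v[3] = 9  (first piece 1, then v[2]=8)
v[4] = 15  (first piece 2, then v[2]=8)
v[5] = 19
v[6] = 22  (first piece 2, then v[4]=15)
v[7] = 26  (first piece 2, then v[5]=19)
v[8] = 29  (first piece 2, then v[6]=22)
One optimal plan: pieces 2 + 2 + 2 + 2 (3 cuts) → ₹32 − ₹3 = ₹29.

29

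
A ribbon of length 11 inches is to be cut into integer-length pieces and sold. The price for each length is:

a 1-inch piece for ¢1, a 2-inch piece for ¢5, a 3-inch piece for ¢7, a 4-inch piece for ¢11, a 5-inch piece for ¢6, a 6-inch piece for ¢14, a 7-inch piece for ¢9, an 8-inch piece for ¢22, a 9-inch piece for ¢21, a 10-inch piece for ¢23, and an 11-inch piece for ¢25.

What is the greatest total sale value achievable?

29

Let R[k] be the best obtainable value from length k. For each k, try every first piece i and keep the best of price[i] + R[k−i].
R[1] = 1
R[2] = max(1+1, 5+0) = 5
R[3] = max(1+5, 5+1, 7+0) = 7
R[4] = max(1+7, 5+5, 7+1, 11+0) = 11
R[5] = max(1+11, 5+7, 7+5, 11+1, 6+0) = 12
R[6] = max(1+12, 5+11, 7+7, 11+5, 6+1, 14+0) = 16
R[7] = max(1+16, 5+12, 7+11, …, 14+1, 9+0) = 18
R[8] = max(1+18, 5+16, 7+12, …, 9+1, 22+0) = 22
R[9] = max(1+22, 5+18, 7+16, …, 22+1, 21+0) = 23
R[10] = max(1+23, 5+22, 7+18, …, 21+1, 23+0) = 27
R[11] = max(1+27, 5+23, 7+22, …, 23+1, 25+0) = 29
One optimal cutting: 4 + 4 + 3 → ¢11 + ¢11 + ¢7 = ¢29.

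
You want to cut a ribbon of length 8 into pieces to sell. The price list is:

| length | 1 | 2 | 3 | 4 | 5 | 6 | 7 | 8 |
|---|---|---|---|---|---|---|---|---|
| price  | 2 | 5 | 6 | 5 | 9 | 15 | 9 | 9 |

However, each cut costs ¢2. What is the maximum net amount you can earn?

18

Let r[k] be the best obtainable value from length k. For each k, try every first piece i and keep the best of price[i] + r[k−i] minus the 2 cut fee when i<k.
r[1] = 2
r[2] = 5
r[3] = 6
r[4] = 8  (first piece 2, then r[2]=5)
r[5] = 9  (first piece 2, then r[3]=6)
r[6] = 15
r[7] = 15  (first piece 1, then r[6]=15)
r[8] = 18  (first piece 2, then r[6]=15)
One optimal plan: pieces 6 + 2 (1 cut) → ¢20 − ¢2 = ¢18.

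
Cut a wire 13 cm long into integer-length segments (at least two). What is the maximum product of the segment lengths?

108

Fill prod[k] for k=2..13: at each k try every first piece i and multiply by the better of (k−i) uncut or prod[k−i].
Small cases: prod[2]=1, prod[3]=2, prod[4]=4, prod[5]=6, prod[6]=9, prod[7]=12.
prod[8] = max(1*12, 2*9, 3*6, …, 6*2, 7*1) = 18
prod[9] = max(1*18, 2*12, 3*9, …, 7*2, 8*1) = 27
prod[10] = max(1*27, 2*18, 3*12, …, 8*2, 9*1) = 36
prod[11] = max(1*36, 2*27, 3*18, …, 9*2, 10*1) = 54
prod[12] = max(1*54, 2*36, 3*27, …, 10*2, 11*1) = 81
prod[13] = max(1*81, 2*54, 3*36, …, 11*2, 12*1) = 108
One optimal split: 3 + 3 + 3 + 2 + 2; product 3*3*3*2*2 = 108.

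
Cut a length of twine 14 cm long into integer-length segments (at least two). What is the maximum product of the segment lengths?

162

Let f[k] be the best product for length k (with at least one cut). For each first piece i, the rest contributes max(k−i, f[k−i]).
f[2] = 1·max(1,0) = 1·1 = 1
f[3] = 1·max(2,1) = 1·2 = 2
f[4] = 2·max(2,1) = 2·2 = 4
f[5] = 2·max(3,2) = 2·3 = 6
f[6] = 3·max(3,2) = 3·3 = 9
f[7] = 2·max(5,6) = 2·6 = 12
f[8] = 2·max(6,9) = 2·9 = 18
f[9] = 3·max(6,9) = 3·9 = 27
f[10] = 2·max(8,18) = 2·18 = 36
f[11] = 2·max(9,27) = 2·27 = 54
f[12] = 3·max(9,27) = 3·27 = 81
f[13] = 2·max(11,54) = 2·54 = 108
f[14] = 2·max(12,81) = 2·81 = 162
One optimal split: 3 + 3 + 3 + 3 + 2; product 3·3·3·3·2 = 162.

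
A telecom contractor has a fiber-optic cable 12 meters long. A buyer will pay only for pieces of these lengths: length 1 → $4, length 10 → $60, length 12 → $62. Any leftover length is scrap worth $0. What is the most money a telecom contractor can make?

68

Build best[k] bottom-up: best[k] = max over allowed piece i of (p[i] + best[k−i]).
best[1] = 4
best[2] = 8  (first piece 1, then best[1]=4)
best[3] = 12  (first piece 1, then best[2]=8)
best[4] = 16  (first piece 1, then best[3]=12)
best[5] = 20  (first piece 1, then best[4]=16)
best[6] = 24  (first piece 1, then best[5]=20)
best[7] = 28  (first piece 1, then best[6]=24)
best[8] = 32  (first piece 1, then best[7]=28)
best[9] = 36  (first piece 1, then best[8]=32)
best[10] = 60
best[11] = 64  (first piece 1, then best[10]=60)
best[12] = 68  (first piece 1, then best[11]=64)
One optimal cutting: 10 + 1 + 1 → $68.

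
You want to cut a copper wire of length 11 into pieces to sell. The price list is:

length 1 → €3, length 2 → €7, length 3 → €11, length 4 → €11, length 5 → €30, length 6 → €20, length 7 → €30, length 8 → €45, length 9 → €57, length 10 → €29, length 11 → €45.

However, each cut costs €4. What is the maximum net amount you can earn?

60

Build v[k] bottom-up: v[k] = max over allowed piece i of (p[i] + v[k−i]) − 4 per cut.
v[1] = 3
v[2] = 7
v[3] = 11
v[4] = 11
v[5] = 30
v[6] = 29  (first piece 1, then v[5]=30)
v[7] = 33  (first piece 2, then v[5]=30)
v[8] = 45
v[9] = 57
v[10] = 56  (first piece 1, then v[9]=57)
v[11] = 60  (first piece 2, then v[9]=57)
One optimal plan: pieces 9 + 2 (1 cut) → €64 − €4 = €60.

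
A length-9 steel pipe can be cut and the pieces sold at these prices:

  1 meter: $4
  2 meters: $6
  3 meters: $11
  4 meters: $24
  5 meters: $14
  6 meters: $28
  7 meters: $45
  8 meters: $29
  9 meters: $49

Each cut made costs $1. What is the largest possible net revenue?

Build r[k] bottom-up: r[k] = max over allowed piece i of (p[i] + r[k−i]) − 1 per cut.
r[1] = 4
r[2] = max(4+4-1, 6+0) = 7
r[3] = max(4+7-1, 6+4-1, 11+0) = 11
r[4] = max(4+11-1, 6+7-1, 11+4-1, 24+0) = 24
r[5] = max(4+24-1, 6+11-1, 11+7-1, 24+4-1, 14+0) = 27
r[6] = max(4+27-1, 6+24-1, 11+11-1, 24+7-1, 14+4-1, 28+0) = 30
r[7] = max(4+30-1, 6+27-1, 11+24-1, …, 28+4-1, 45+0) = 45
r[8] = max(4+45-1, 6+30-1, 11+27-1, …, 45+4-1, 29+0) = 48
r[9] = max(4+48-1, 6+45-1, 11+30-1, …, 29+4-1, 49+0) = 51
One optimal plan: pieces 7 + 1 + 1 (2 cuts) → $53 − $2 = $51.

51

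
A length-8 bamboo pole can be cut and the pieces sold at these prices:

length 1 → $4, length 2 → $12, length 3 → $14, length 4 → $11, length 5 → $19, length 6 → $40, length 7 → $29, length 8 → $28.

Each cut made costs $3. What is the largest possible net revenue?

49

Let r[k] be the best obtainable value from length k. For each k, try every first piece i and keep the best of price[i] + r[k−i] minus the 3 cut fee when i<k.
r[1] = 4
r[2] = 12
r[3] = 14
r[4] = 21  (first piece 2, then r[2]=12)
r[5] = 23  (first piece 2, then r[3]=14)
r[6] = 40
r[7] = 41  (first piece 1, then r[6]=40)
r[8] = 49  (first piece 2, then r[6]=40)
One optimal plan: pieces 6 + 2 (1 cut) → $52 − $3 = $49.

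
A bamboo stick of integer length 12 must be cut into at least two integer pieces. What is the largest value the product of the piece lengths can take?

Let prod[k] be the best product for length k (with at least one cut). For each first piece i, the rest contributes max(k−i, prod[k−i]).
Small cases: prod[2]=1, prod[3]=2, prod[4]=4, prod[5]=6, prod[6]=9.
prod[7] = 2*max(5,6) = 2*6 = 12
prod[8] = 2*max(6,9) = 2*9 = 18
prod[9] = 3*max(6,9) = 3*9 = 27
prod[10] = 2*max(8,18) = 2*18 = 36
prod[11] = 2*max(9,27) = 2*27 = 54
prod[12] = 3*max(9,27) = 3*27 = 81
One optimal split: 3 + 3 + 3 + 3; product 3*3*3*3 = 81.

81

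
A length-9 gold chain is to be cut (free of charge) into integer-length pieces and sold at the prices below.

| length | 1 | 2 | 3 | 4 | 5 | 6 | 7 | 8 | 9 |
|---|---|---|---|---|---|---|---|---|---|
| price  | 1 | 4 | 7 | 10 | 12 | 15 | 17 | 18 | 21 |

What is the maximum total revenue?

Build v[k] bottom-up: v[k] = max over allowed piece i of (p[i] + v[k−i]).
v[1] = 1
v[2] = 4
v[3] = 7
v[4] = 10
v[5] = 12
v[6] = 15
v[7] = 17  (first piece 3, then v[4]=10)
v[8] = 20  (first piece 4, then v[4]=10)
v[9] = 22  (first piece 3, then v[6]=15)
One optimal cutting: 6 + 3 → $15 + $7 = $22.

22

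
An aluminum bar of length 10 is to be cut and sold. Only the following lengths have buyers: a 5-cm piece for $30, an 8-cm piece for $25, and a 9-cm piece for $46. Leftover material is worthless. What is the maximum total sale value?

60

Consider every possible first cut. f[k] is the best of p[i]+f[k−i] over all sellable i≤k.
f[1] = 0
f[2] = 0
f[3] = 0
f[4] = 0
f[5] = 30
f[6] = 30
f[7] = 30
f[8] = max(30+0, 25+0) = 30
f[9] = max(30+0, 25+0, 46+0) = 46
f[10] = max(30+30, 25+0, 46+0) = 60
One optimal cutting: 5 + 5 → $60.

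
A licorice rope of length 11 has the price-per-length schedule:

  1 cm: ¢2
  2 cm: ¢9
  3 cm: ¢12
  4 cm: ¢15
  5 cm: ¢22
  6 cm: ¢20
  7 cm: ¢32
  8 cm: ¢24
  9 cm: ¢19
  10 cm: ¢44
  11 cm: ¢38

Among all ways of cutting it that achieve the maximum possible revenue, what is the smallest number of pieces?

Consider every possible first cut. r[k] is the best of p[i]+r[k−i] over all sellable i≤k.
r[1] = 2
r[2] = 9
r[3] = 12
r[4] = 18  (first piece 2, then r[2]=9)
r[5] = 22
r[6] = 27  (first piece 2, then r[4]=18)
r[7] = 32
r[8] = 36  (first piece 2, then r[6]=27)
r[9] = 41  (first piece 2, then r[7]=32)
r[10] = 45  (first piece 2, then r[8]=36)
r[11] = 50  (first piece 2, then r[9]=41)
Maximum revenue is ¢50.
Now minimize piece count subject to staying optimal: for each k, pieces[k] = 1 + min over i with p[i]+r[k−i]=r[k] of pieces[k−i].
pieces[8] = 4
pieces[9] = 2
pieces[10] = 5
pieces[11] = 3

3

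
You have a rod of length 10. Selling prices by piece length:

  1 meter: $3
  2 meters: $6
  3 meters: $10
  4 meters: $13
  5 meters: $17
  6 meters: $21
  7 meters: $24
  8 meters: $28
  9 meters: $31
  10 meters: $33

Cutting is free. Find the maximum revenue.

Let R[k] be the best obtainable value from length k. For each k, try every first piece i and keep the best of price[i] + R[k−i].
R[1] = 3
R[2] = max(3+3, 6+0) = 6
R[3] = max(3+6, 6+3, 10+0) = 10
R[4] = max(3+10, 6+6, 10+3, 13+0) = 13
R[5] = max(3+13, 6+10, 10+6, 13+3, 17+0) = 17
R[6] = max(3+17, 6+13, 10+10, 13+6, 17+3, 21+0) = 21
R[7] = max(3+21, 6+17, 10+13, …, 21+3, 24+0) = 24
R[8] = max(3+24, 6+21, 10+17, …, 24+3, 28+0) = 28
R[9] = max(3+28, 6+24, 10+21, …, 28+3, 31+0) = 31
R[10] = max(3+31, 6+28, 10+24, …, 31+3, 33+0) = 34
One optimal cutting: 8 + 1 + 1 → $28 + $3 + $3 = $34.

34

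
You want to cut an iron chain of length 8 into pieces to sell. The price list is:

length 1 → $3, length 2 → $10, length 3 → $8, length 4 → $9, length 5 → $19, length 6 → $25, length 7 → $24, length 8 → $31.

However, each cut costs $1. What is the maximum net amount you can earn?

37

Consider every possible first cut. net[k] is the best of p[i]+net[k−i] over all sellable i≤k, charging 1 whenever i<k.
net[1] = 3
net[2] = 10
net[3] = 12  (first piece 1, then net[2]=10)
net[4] = 19  (first piece 2, then net[2]=10)
net[5] = 21  (first piece 1, then net[4]=19)
net[6] = 28  (first piece 2, then net[4]=19)
net[7] = 30  (first piece 1, then net[6]=28)
net[8] = 37  (first piece 2, then net[6]=28)
One optimal plan: pieces 2 + 2 + 2 + 2 (3 cuts) → $40 − $3 = $37.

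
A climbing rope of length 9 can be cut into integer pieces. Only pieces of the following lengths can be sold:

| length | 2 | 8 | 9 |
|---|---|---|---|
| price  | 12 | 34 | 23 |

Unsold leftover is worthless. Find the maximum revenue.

48

Build r[k] bottom-up: r[k] = max over allowed piece i of (p[i] + r[k−i]).
r[1] = 0
r[2] = 12
r[3] = 12
r[4] = 24  (first piece 2, then r[2]=12)
r[5] = 24
r[6] = 36  (first piece 2, then r[4]=24)
r[7] = 36
r[8] = max(12+36, 34+0) = 48
r[9] = max(12+36, 34+0, 23+0) = 48
One optimal cutting: pieces 2 + 2 + 2 + 2 with 1 meter of scrap → €48.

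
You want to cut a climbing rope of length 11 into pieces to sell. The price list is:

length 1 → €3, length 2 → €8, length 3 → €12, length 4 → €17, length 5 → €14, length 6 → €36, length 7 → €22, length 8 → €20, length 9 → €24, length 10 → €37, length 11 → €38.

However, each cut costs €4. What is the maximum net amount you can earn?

48

Consider every possible first cut. v[k] is the best of p[i]+v[k−i] over all sellable i≤k, charging 4 whenever i<k.
v[1] = 3
v[2] = max(3+3-4, 8+0) = 8
v[3] = max(3+8-4, 8+3-4, 12+0) = 12
v[4] = max(3+12-4, 8+8-4, 12+3-4, 17+0) = 17
v[5] = max(3+17-4, 8+12-4, 12+8-4, 17+3-4, 14+0) = 16
v[6] = max(3+16-4, 8+17-4, 12+12-4, 17+8-4, 14+3-4, 36+0) = 36
v[7] = max(3+36-4, 8+16-4, 12+17-4, …, 36+3-4, 22+0) = 35
v[8] = max(3+35-4, 8+36-4, 12+16-4, …, 22+3-4, 20+0) = 40
v[9] = max(3+40-4, 8+35-4, 12+36-4, …, 20+3-4, 24+0) = 44
v[10] = max(3+44-4, 8+40-4, 12+35-4, …, 24+3-4, 37+0) = 49
v[11] = max(3+49-4, 8+44-4, 12+40-4, …, 37+3-4, 38+0) = 48
One optimal plan: pieces 6 + 4 + 1 (2 cuts) → €56 − €8 = €48.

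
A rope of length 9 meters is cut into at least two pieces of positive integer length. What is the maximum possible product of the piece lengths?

27

Fill P[k] for k=2..9: at each k try every first piece i and multiply by the better of (k−i) uncut or P[k−i].
Small cases: P[2]=1, P[3]=2.
P[4] = 2*max(2,1) = 2*2 = 4
P[5] = 2*max(3,2) = 2*3 = 6
P[6] = 3*max(3,2) = 3*3 = 9
P[7] = 2*max(5,6) = 2*6 = 12
P[8] = 2*max(6,9) = 2*9 = 18
P[9] = 3*max(6,9) = 3*9 = 27
One optimal split: 3 + 3 + 3; product 3*3*3 = 27.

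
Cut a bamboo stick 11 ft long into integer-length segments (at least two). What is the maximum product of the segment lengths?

54

Let P[k] be the best product for length k (with at least one cut). For each first piece i, the rest contributes max(k−i, P[k−i]).
P[2] = 1×max(1,0) = 1×1 = 1
P[3] = max(1×2, 2×1) = 2
P[4] = max(1×3, 2×2, 3×1) = 4
P[5] = max(1×4, 2×3, 3×2, 4×1) = 6
P[6] = max(1×6, 2×4, 3×3, 4×2, 5×1) = 9
P[7] = max(1×9, 2×6, 3×4, 4×3, 5×2, 6×1) = 12
P[8] = max(1×12, 2×9, 3×6, …, 6×2, 7×1) = 18
P[9] = max(1×18, 2×12, 3×9, …, 7×2, 8×1) = 27
P[10] = max(1×27, 2×18, 3×12, …, 8×2, 9×1) = 36
P[11] = max(1×36, 2×27, 3×18, …, 9×2, 10×1) = 54
One optimal split: 3 + 3 + 3 + 2; product 3×3×3×2 = 54.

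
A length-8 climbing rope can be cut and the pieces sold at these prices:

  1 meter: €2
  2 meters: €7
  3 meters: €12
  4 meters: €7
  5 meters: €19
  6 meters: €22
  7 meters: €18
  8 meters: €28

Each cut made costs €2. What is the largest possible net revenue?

29

Build v[k] bottom-up: v[k] = max over allowed piece i of (p[i] + v[k−i]) − 2 per cut.
v[1] = 2
v[2] = max(2+2-2, 7+0) = 7
v[3] = max(2+7-2, 7+2-2, 12+0) = 12
v[4] = max(2+12-2, 7+7-2, 12+2-2, 7+0) = 12
v[5] = max(2+12-2, 7+12-2, 12+7-2, 7+2-2, 19+0) = 19
v[6] = max(2+19-2, 7+12-2, 12+12-2, 7+7-2, 19+2-2, 22+0) = 22
v[7] = max(2+22-2, 7+19-2, 12+12-2, …, 22+2-2, 18+0) = 24
v[8] = max(2+24-2, 7+22-2, 12+19-2, …, 18+2-2, 28+0) = 29
One optimal plan: pieces 5 + 3 (1 cut) → €31 − €2 = €29.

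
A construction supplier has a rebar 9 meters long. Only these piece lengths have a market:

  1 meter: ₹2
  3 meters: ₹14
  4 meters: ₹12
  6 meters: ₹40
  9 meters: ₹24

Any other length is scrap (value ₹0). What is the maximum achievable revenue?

54

Let best[k] be the best obtainable value from length k. For each k, try every first piece i and keep the best of price[i] + best[k−i].
best[1] = 2
best[2] = 4  (first piece 1, then best[1]=2)
best[3] = 14
best[4] = 16  (first piece 1, then best[3]=14)
best[5] = 18  (first piece 1, then best[4]=16)
best[6] = 40
best[7] = 42  (first piece 1, then best[6]=40)
best[8] = 44  (first piece 1, then best[7]=42)
best[9] = 54  (first piece 3, then best[6]=40)
One optimal cutting: 6 + 3 → ₹54.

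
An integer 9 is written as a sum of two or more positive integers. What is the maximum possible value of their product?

27

Let g[k] be the best product for length k (with at least one cut). For each first piece i, the rest contributes max(k−i, g[k−i]).
g[2] = 1*max(1,0) = 1*1 = 1
g[3] = 1*max(2,1) = 1*2 = 2
g[4] = 2*max(2,1) = 2*2 = 4
g[5] = 2*max(3,2) = 2*3 = 6
g[6] = 3*max(3,2) = 3*3 = 9
g[7] = 2*max(5,6) = 2*6 = 12
g[8] = 2*max(6,9) = 2*9 = 18
g[9] = 3*max(6,9) = 3*9 = 27
One optimal split: 3 + 3 + 3; product 3*3*3 = 27.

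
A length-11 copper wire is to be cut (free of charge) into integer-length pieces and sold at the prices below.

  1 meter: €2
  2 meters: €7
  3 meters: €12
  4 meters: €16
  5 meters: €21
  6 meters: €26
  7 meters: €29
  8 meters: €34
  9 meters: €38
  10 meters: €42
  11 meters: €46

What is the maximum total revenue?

47

Build v[k] bottom-up: v[k] = max over allowed piece i of (p[i] + v[k−i]).
v[1] = 2
v[2] = max(2+2, 7+0) = 7
v[3] = max(2+7, 7+2, 12+0) = 12
v[4] = max(2+12, 7+7, 12+2, 16+0) = 16
v[5] = max(2+16, 7+12, 12+7, 16+2, 21+0) = 21
v[6] = max(2+21, 7+16, 12+12, 16+7, 21+2, 26+0) = 26
v[7] = max(2+26, 7+21, 12+16, …, 26+2, 29+0) = 29
v[8] = max(2+29, 7+26, 12+21, …, 29+2, 34+0) = 34
v[9] = max(2+34, 7+29, 12+26, …, 34+2, 38+0) = 38
v[10] = max(2+38, 7+34, 12+29, …, 38+2, 42+0) = 42
v[11] = max(2+42, 7+38, 12+34, …, 42+2, 46+0) = 47
One optimal cutting: 6 + 5 → €26 + €21 = €47.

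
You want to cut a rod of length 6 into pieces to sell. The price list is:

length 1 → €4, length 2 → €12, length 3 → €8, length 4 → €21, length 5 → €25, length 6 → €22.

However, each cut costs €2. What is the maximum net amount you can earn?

32

Build net[k] bottom-up: net[k] = max over allowed piece i of (p[i] + net[k−i]) − 2 per cut.
net[1] = 4
net[2] = 12
net[3] = 14  (first piece 1, then net[2]=12)
net[4] = 22  (first piece 2, then net[2]=12)
net[5] = 25
net[6] = 32  (first piece 2, then net[4]=22)
One optimal plan: pieces 2 + 2 + 2 (2 cuts) → €36 − €4 = €32.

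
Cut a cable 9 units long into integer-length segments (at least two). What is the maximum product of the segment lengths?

27

Define m[k] = max over 1≤i<k of i · max(k−i, m[k−i]); the inner max lets the remainder stay uncut if that's better.
m[2] = 1*max(1,0) = 1*1 = 1
m[3] = 1*max(2,1) = 1*2 = 2
m[4] = 2*max(2,1) = 2*2 = 4
m[5] = 2*max(3,2) = 2*3 = 6
m[6] = 3*max(3,2) = 3*3 = 9
m[7] = 2*max(5,6) = 2*6 = 12
m[8] = 2*max(6,9) = 2*9 = 18
m[9] = 3*max(6,9) = 3*9 = 27
One optimal split: 3 + 3 + 3; product 3*3*3 = 27.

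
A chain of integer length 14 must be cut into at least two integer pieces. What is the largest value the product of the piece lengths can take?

Fill f[k] for k=2..14: at each k try every first piece i and multiply by the better of (k−i) uncut or f[k−i].
Small cases: f[2]=1, f[3]=2, f[4]=4, f[5]=6, f[6]=9, f[7]=12, f[8]=18, f[9]=27.
f[10] = max(1*27, 2*18, 3*12, …, 8*2, 9*1) = 36
f[11] = max(1*36, 2*27, 3*18, …, 9*2, 10*1) = 54
f[12] = max(1*54, 2*36, 3*27, …, 10*2, 11*1) = 81
f[13] = max(1*81, 2*54, 3*36, …, 11*2, 12*1) = 108
f[14] = max(1*108, 2*81, 3*54, …, 12*2, 13*1) = 162
One optimal split: 3 + 3 + 3 + 3 + 2; product 3*3*3*3*2 = 162.

162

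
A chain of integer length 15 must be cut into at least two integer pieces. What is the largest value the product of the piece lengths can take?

243

Let m[k] be the best product for length k (with at least one cut). For each first piece i, the rest contributes max(k−i, m[k−i]).
Small cases: m[2]=1, m[3]=2, m[4]=4, m[5]=6, m[6]=9, m[7]=12, m[8]=18, m[9]=27.
m[10] = 2×max(8,18) = 2×18 = 36
m[11] = 2×max(9,27) = 2×27 = 54
m[12] = 3×max(9,27) = 3×27 = 81
m[13] = 2×max(11,54) = 2×54 = 108
m[14] = 2×max(12,81) = 2×81 = 162
m[15] = 3×max(12,81) = 3×81 = 243
One optimal split: 3 + 3 + 3 + 3 + 3; product 3×3×3×3×3 = 243.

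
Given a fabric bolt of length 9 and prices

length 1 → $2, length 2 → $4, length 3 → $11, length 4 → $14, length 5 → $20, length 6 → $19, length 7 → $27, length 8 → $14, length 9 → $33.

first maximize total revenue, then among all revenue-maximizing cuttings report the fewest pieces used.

Build r[k] bottom-up: r[k] = max over allowed piece i of (p[i] + r[k−i]).
r[1] = 2
r[2] = 4  (first piece 1, then r[1]=2)
r[3] = 11
r[4] = 14
r[5] = 20
r[6] = 22  (first piece 1, then r[5]=20)
r[7] = 27
r[8] = 31  (first piece 3, then r[5]=20)
r[9] = 34  (first piece 4, then r[5]=20)
Maximum revenue is $34.
Now minimize piece count subject to staying optimal: for each k, pieces[k] = 1 + min over i with p[i]+r[k−i]=r[k] of pieces[k−i].
pieces[6] = 2
pieces[7] = 1
pieces[8] = 2
pieces[9] = 2

2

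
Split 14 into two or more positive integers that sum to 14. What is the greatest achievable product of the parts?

Define g[k] = max over 1≤i<k of i · max(k−i, g[k−i]); the inner max lets the remainder stay uncut if that's better.
g[2] = 1*max(1,0) = 1*1 = 1
g[3] = max(1*2, 2*1) = 2
g[4] = max(1*3, 2*2, 3*1) = 4
g[5] = max(1*4, 2*3, 3*2, 4*1) = 6
g[6] = max(1*6, 2*4, 3*3, 4*2, 5*1) = 9
g[7] = max(1*9, 2*6, 3*4, 4*3, 5*2, 6*1) = 12
g[8] = max(1*12, 2*9, 3*6, …, 6*2, 7*1) = 18
g[9] = max(1*18, 2*12, 3*9, …, 7*2, 8*1) = 27
g[10] = max(1*27, 2*18, 3*12, …, 8*2, 9*1) = 36
g[11] = max(1*36, 2*27, 3*18, …, 9*2, 10*1) = 54
g[12] = max(1*54, 2*36, 3*27, …, 10*2, 11*1) = 81
g[13] = max(1*81, 2*54, 3*36, …, 11*2, 12*1) = 108
g[14] = max(1*108, 2*81, 3*54, …, 12*2, 13*1) = 162
One optimal split: 3 + 3 + 3 + 3 + 2; product 3*3*3*3*2 = 162.

162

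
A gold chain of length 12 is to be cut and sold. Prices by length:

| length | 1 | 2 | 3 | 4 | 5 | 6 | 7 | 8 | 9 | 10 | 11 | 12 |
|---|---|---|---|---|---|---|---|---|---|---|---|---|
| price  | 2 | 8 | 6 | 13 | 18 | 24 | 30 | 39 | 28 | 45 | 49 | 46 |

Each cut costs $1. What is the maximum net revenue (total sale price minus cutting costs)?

Consider every possible first cut. r[k] is the best of p[i]+r[k−i] over all sellable i≤k, charging 1 whenever i<k.
r[1] = 2
r[2] = max(2+2-1, 8+0) = 8
r[3] = max(2+8-1, 8+2-1, 6+0) = 9
r[4] = max(2+9-1, 8+8-1, 6+2-1, 13+0) = 15
r[5] = max(2+15-1, 8+9-1, 6+8-1, 13+2-1, 18+0) = 18
r[6] = max(2+18-1, 8+15-1, 6+9-1, 13+8-1, 18+2-1, 24+0) = 24
r[7] = max(2+24-1, 8+18-1, 6+15-1, …, 24+2-1, 30+0) = 30
r[8] = max(2+30-1, 8+24-1, 6+18-1, …, 30+2-1, 39+0) = 39
r[9] = max(2+39-1, 8+30-1, 6+24-1, …, 39+2-1, 28+0) = 40
r[10] = max(2+40-1, 8+39-1, 6+30-1, …, 28+2-1, 45+0) = 46
r[11] = max(2+46-1, 8+40-1, 6+39-1, …, 45+2-1, 49+0) = 49
r[12] = max(2+49-1, 8+46-1, 6+40-1, …, 49+2-1, 46+0) = 53
One optimal plan: pieces 8 + 2 + 2 (2 cuts) → $55 − $2 = $53.

53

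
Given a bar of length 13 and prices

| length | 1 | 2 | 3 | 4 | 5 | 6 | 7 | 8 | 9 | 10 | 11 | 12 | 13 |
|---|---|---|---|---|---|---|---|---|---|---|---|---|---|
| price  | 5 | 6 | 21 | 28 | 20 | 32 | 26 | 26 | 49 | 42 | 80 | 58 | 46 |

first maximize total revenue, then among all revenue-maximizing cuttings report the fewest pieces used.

4

Consider every possible first cut. r[k] is the best of p[i]+r[k−i] over all sellable i≤k.
r[1] = 5
r[2] = 10  (first piece 1, then r[1]=5)
r[3] = 21
r[4] = 28
r[5] = 33  (first piece 1, then r[4]=28)
r[6] = 42  (first piece 3, then r[3]=21)
r[7] = 49  (first piece 3, then r[4]=28)
r[8] = 56  (first piece 4, then r[4]=28)
r[9] = 63  (first piece 3, then r[6]=42)
r[10] = 70  (first piece 3, then r[7]=49)
r[11] = 80
r[12] = 85  (first piece 1, then r[11]=80)
r[13] = 91  (first piece 3, then r[10]=70)
Maximum revenue is 91.
Now minimize piece count subject to staying optimal: for each k, pieces[k] = 1 + min over i with p[i]+r[k−i]=r[k] of pieces[k−i].
pieces[10] = 3
pieces[11] = 1
pieces[12] = 2
pieces[13] = 4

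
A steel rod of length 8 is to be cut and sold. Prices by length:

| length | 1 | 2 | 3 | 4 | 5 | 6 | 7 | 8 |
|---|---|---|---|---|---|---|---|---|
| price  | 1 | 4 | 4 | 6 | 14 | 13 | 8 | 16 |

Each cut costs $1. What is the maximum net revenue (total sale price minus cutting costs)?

Consider every possible first cut. net[k] is the best of p[i]+net[k−i] over all sellable i≤k, charging 1 whenever i<k.
net[1] = 1
net[2] = max(1+1-1, 4+0) = 4
net[3] = max(1+4-1, 4+1-1, 4+0) = 4
net[4] = max(1+4-1, 4+4-1, 4+1-1, 6+0) = 7
net[5] = max(1+7-1, 4+4-1, 4+4-1, 6+1-1, 14+0) = 14
net[6] = max(1+14-1, 4+7-1, 4+4-1, 6+4-1, 14+1-1, 13+0) = 14
net[7] = max(1+14-1, 4+14-1, 4+7-1, …, 13+1-1, 8+0) = 17
net[8] = max(1+17-1, 4+14-1, 4+14-1, …, 8+1-1, 16+0) = 17
One optimal plan: pieces 5 + 2 + 1 (2 cuts) → $19 − $2 = $17.

17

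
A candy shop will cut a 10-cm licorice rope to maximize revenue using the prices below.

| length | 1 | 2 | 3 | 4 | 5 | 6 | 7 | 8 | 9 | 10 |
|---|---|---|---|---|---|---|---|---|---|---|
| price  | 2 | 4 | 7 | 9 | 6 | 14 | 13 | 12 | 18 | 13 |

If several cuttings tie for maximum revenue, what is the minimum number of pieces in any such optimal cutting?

2

Build r[k] bottom-up: r[k] = max over allowed piece i of (p[i] + r[k−i]).
r[1] = 2
r[2] = 4  (first piece 1, then r[1]=2)
r[3] = 7
r[4] = 9  (first piece 1, then r[3]=7)
r[5] = 11  (first piece 1, then r[4]=9)
r[6] = 14  (first piece 3, then r[3]=7)
r[7] = 16  (first piece 1, then r[6]=14)
r[8] = 18  (first piece 1, then r[7]=16)
r[9] = 21  (first piece 3, then r[6]=14)
r[10] = 23  (first piece 1, then r[9]=21)
Maximum revenue is ¢23.
Now minimize piece count subject to staying optimal: for each k, pieces[k] = 1 + min over i with p[i]+r[k−i]=r[k] of pieces[k−i].
pieces[7] = 2
pieces[8] = 2
pieces[9] = 2
pieces[10] = 2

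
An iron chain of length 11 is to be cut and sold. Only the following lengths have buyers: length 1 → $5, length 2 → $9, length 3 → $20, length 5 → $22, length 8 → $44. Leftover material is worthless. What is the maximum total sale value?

70

Let f[k] be the best obtainable value from length k. For each k, try every first piece i and keep the best of price[i] + f[k−i].
f[1] = 5
f[2] = max(5+5, 9+0) = 10
f[3] = max(5+10, 9+5, 20+0) = 20
f[4] = max(5+20, 9+10, 20+5) = 25
f[5] = max(5+25, 9+20, 20+10, 22+0) = 30
f[6] = max(5+30, 9+25, 20+20, 22+5) = 40
f[7] = max(5+40, 9+30, 20+25, 22+10) = 45
f[8] = max(5+45, 9+40, 20+30, 22+20, 44+0) = 50
f[9] = max(5+50, 9+45, 20+40, 22+25, 44+5) = 60
f[10] = max(5+60, 9+50, 20+45, 22+30, 44+10) = 65
f[11] = max(5+65, 9+60, 20+50, 22+40, 44+20) = 70
One optimal cutting: 3 + 3 + 3 + 1 + 1 → $70.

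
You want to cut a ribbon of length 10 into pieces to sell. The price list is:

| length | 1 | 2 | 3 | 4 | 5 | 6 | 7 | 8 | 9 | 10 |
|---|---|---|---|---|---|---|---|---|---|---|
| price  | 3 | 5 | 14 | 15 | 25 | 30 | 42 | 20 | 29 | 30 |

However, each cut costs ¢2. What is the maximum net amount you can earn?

54

Consider every possible first cut. v[k] is the best of p[i]+v[k−i] over all sellable i≤k, charging 2 whenever i<k.
v[1] = 3
v[2] = 5
v[3] = 14
v[4] = 15  (first piece 1, then v[3]=14)
v[5] = 25
v[6] = 30
v[7] = 42
v[8] = 43  (first piece 1, then v[7]=42)
v[9] = 45  (first piece 2, then v[7]=42)
v[10] = 54  (first piece 3, then v[7]=42)
One optimal plan: pieces 7 + 3 (1 cut) → ¢56 − ¢2 = ¢54.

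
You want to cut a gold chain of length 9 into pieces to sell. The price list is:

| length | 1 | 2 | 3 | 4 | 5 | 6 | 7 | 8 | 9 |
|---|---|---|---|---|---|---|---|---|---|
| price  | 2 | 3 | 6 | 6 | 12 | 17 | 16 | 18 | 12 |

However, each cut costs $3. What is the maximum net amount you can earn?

Consider every possible first cut. net[k] is the best of p[i]+net[k−i] over all sellable i≤k, charging 3 whenever i<k.
net[1] = 2
net[2] = max(2+2-3, 3+0) = 3
net[3] = max(2+3-3, 3+2-3, 6+0) = 6
net[4] = max(2+6-3, 3+3-3, 6+2-3, 6+0) = 6
net[5] = max(2+6-3, 3+6-3, 6+3-3, 6+2-3, 12+0) = 12
net[6] = max(2+12-3, 3+6-3, 6+6-3, 6+3-3, 12+2-3, 17+0) = 17
net[7] = max(2+17-3, 3+12-3, 6+6-3, …, 17+2-3, 16+0) = 16
net[8] = max(2+16-3, 3+17-3, 6+12-3, …, 16+2-3, 18+0) = 18
net[9] = max(2+18-3, 3+16-3, 6+17-3, …, 18+2-3, 12+0) = 20
One optimal plan: pieces 6 + 3 (1 cut) → $23 − $3 = $20.

20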